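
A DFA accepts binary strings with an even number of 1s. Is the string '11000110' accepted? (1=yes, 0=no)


DFA has 2 states: q_even (start, accept=yes) and q_odd
Processing string '11000110' character by character:
  Position 0: read '1', 1-count=1 -> q_odd
  Position 1: read '1', 1-count=2 -> q_even
  Position 2: read '0', 1-count=2 -> q_even (no change)
  Position 3: read '0', 1-count=2 -> q_even (no change)
  Position 4: read '0', 1-count=2 -> q_even (no change)
  Position 5: read '1', 1-count=3 -> q_odd
  Position 6: read '1', 1-count=4 -> q_even
  Position 7: read '0', 1-count=4 -> q_even (no change)
Final state: q_even, total 1s = 4 (even); the DFA requires an even count -> accept

1


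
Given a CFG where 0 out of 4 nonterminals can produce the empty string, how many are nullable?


Nonterminals: {S, A, B, C}
A nonterminal is nullable if it can derive epsilon
Counting nullable nonterminals: 0
Total nullable = 0

0


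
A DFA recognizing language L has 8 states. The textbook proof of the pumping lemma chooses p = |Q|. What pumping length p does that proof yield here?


Pumping lemma for regular languages (standard proof):
Take p = |Q|, the number of DFA states.
Any string of length >= |Q| passes through |Q|+1 states while reading its first |Q| symbols,
so by pigeonhole some state repeats, giving the loop that can be pumped.
Here |Q| = 8
Therefore the proof uses p = 8

8


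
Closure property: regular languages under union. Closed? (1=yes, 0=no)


Regular languages are closed under:
- Union (DFA product construction)
- Intersection (DFA product construction)
- Complement (swap accept/reject states)
- Concatenation (NFA construction)
- Kleene star (NFA construction)
union is in this list
Therefore: closed

1


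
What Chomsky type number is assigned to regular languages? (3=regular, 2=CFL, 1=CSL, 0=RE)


Chomsky hierarchy levels:
  Type 3: Regular (DFA/NFA/regex)
  Type 2: Context-free (PDA)
  Type 1: Context-sensitive
  Type 0: Recursively enumerable (TM)
'regular' corresponds to Type 3

3


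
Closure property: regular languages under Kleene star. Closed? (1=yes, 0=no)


Regular languages are closed under:
- Union (DFA product construction)
- Intersection (DFA product construction)
- Complement (swap accept/reject states)
- Concatenation (NFA construction)
- Kleene star (NFA construction)
Kleene star is in this list
Therefore: closed

1


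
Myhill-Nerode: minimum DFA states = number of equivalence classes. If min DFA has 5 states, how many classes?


Myhill-Nerode theorem:
Number of equivalence classes = number of states in minimal DFA
Minimal DFA states = 5
Therefore equivalence classes = 5

5


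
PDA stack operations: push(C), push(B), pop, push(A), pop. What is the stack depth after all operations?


Tracing stack operations:
  push(C) -> stack = [C], depth=1
  push(B) -> stack = [C,B], depth=2
  pop -> removed B, stack = [C], depth=1
  push(A) -> stack = [C,A], depth=2
  pop -> removed A, stack = [C], depth=1
Final depth = 1

1


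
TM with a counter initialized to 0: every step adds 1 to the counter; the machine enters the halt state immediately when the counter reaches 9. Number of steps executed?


Counter starts at 0. Counting sequence:
  Step 1: counter = 1
  Step 2: counter = 2
  Step 3: counter = 3
  Step 4: counter = 4
  Step 5: counter = 5
  Step 6: counter = 6
  ...
  Step 9: counter = 9
Counter reached 9 -> halt
Total steps = 9

9


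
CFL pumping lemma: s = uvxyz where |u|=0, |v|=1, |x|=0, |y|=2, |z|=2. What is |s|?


|s| = |u| + |v| + |x| + |y| + |z|
= 0 + 1 + 0 + 2 + 2
= 1 + 0 + 4
= 1 + 4
= 5

5


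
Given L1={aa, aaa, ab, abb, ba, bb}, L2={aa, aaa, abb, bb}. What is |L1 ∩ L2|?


L1 = {aa, aaa, ab, abb, ba, bb}
L2 = {aa, aaa, abb, bb}
Checking each string in L1 against L2:
  'aa': in L2? Yes
  'aaa': in L2? Yes
  'ab': in L2? No
  'abb': in L2? Yes
  'ba': in L2? No
  'bb': in L2? Yes
Intersection = {aa, aaa, abb, bb}
|L1 ∩ L2| = 4

4


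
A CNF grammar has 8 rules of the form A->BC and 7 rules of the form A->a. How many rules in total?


CNF allows two rule forms:
  A -> BC (binary): 8 rules
  A -> a (terminal): 7 rules
Total = 8 + 7 = 15

15


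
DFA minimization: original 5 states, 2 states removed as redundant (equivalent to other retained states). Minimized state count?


Original DFA: 5 states
Redundant states removed: 2
Minimized states = original - removed
= 5 - 2
= 3

3


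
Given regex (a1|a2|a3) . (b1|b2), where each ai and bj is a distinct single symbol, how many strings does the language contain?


First group: 3 alternatives
Second group: 2 alternatives
Concatenation: each choice from group 1 pairs with each from group 2
Total = 3 x 2 = 6

6


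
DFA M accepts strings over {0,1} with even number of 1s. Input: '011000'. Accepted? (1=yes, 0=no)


DFA has 2 states: q_even (start, accept=yes) and q_odd
Processing string '011000' character by character:
  Position 0: read '0', 1-count=0 -> q_even (no change)
  Position 1: read '1', 1-count=1 -> q_odd
  Position 2: read '1', 1-count=2 -> q_even
  Position 3: read '0', 1-count=2 -> q_even (no change)
  Position 4: read '0', 1-count=2 -> q_even (no change)
  Position 5: read '0', 1-count=2 -> q_even (no change)
Final state: q_even, total 1s = 2 (even); the DFA requires an even count -> accept

1


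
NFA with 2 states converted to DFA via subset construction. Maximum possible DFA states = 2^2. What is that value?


NFA has 2 states
Subset construction: each DFA state = subset of NFA states
Maximum subsets = 2^2
2^2 = 4

4


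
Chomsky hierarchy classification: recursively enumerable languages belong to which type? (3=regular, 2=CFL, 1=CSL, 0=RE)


Chomsky hierarchy levels:
  Type 3: Regular (DFA/NFA/regex)
  Type 2: Context-free (PDA)
  Type 1: Context-sensitive
  Type 0: Recursively enumerable (TM)
'recursively enumerable' corresponds to Type 0

0


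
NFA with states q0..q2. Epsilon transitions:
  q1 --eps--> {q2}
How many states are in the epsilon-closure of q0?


Starting from q0
Initialize closure = {q0}
q0 has no outgoing epsilon transitions -> nothing to add
Final closure: {q0}
Size = 1

1


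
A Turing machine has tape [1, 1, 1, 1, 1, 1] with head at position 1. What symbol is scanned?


Tape: [1, 1, 1, 1, 1, 1]
Positions: 0 1 2 3 4 5
Values:    1 1 1 1 1 1
Head at position 1
tape[1] = 1

1


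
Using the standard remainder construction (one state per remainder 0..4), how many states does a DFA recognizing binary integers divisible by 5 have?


Divisibility by 5 is tracked via the remainder mod 5: 0, 1, ..., 4
The construction assigns one state to each remainder
Number of remainders = 5

5


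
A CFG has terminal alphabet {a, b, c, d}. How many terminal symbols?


Terminal symbols: a, b, c, d
Counting each: a (#1), b (#2), c (#3), d (#4)
Total = 4

4


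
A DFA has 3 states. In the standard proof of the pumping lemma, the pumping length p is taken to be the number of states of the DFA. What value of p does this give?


Pumping lemma for regular languages (standard proof):
Take p = |Q|, the number of DFA states.
Any string of length >= |Q| passes through |Q|+1 states while reading its first |Q| symbols,
so by pigeonhole some state repeats, giving the loop that can be pumped.
Here |Q| = 3
Therefore the proof uses p = 3

3


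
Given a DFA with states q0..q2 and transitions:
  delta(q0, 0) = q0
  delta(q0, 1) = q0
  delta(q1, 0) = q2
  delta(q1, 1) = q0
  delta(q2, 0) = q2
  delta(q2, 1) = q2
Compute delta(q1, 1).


Looking up transition function:
delta(q1, 1) in the table
Row: q1, Column: 1
Result: q0

q0


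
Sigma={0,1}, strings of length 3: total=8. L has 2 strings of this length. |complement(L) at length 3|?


Alphabet: {0,1}
String length: 3
Total strings of length 3 = 2^3 = 8
Strings in L = 2
Complement = total - |L|
= 8 - 2
= 6

6


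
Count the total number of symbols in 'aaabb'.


String: 'aaabb'
Counting characters:
  'a' appears 3 time(s)
  'b' appears 2 time(s)
Total length = 3 + 2 = 5

5


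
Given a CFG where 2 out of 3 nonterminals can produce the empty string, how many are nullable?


Nonterminals: {S, A, B}
A nonterminal is nullable if it can derive epsilon
Counting nullable nonterminals: 2
Total nullable = 2

2


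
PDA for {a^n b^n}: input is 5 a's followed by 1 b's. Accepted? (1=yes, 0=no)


Language requires equal numbers of a's and b's
PDA pushes for each 'a', pops for each 'b'
Number of a's = 5
Number of b's = 1
5 != 1 -> Reject

0


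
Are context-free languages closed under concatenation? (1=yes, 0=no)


CFL closure properties:
  Closed under: union, concatenation, Kleene star
  NOT closed under: intersection, complement
Operation 'concatenation' is in closed list -> Yes (closed)

1


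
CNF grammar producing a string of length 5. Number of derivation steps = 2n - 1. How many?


Chomsky Normal Form derivation:
String length n = 5
Each step either:
  - Splits a nonterminal into two (n-1 such steps)
  - Converts a nonterminal to terminal (n such steps)
Total = (n-1) + n = 2n - 1
= 2(5) - 1
= 10 - 1
= 9

9


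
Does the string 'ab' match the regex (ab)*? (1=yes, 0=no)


Pattern: (ab)*
String: 'ab'
Pattern requires: zero or more repetitions of 'ab'
Pairs: ['ab']
All pairs are 'ab'? Yes
Result: 1

1


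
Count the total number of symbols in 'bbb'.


String: 'bbb'
Counting characters:
  'b' appears 3 time(s)
Total length = 0 + 3 = 3

3


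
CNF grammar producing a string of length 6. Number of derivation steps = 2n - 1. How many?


Chomsky Normal Form derivation:
String length n = 6
Each step either:
  - Splits a nonterminal into two (n-1 such steps)
  - Converts a nonterminal to terminal (n such steps)
Total = (n-1) + n = 2n - 1
= 2(6) - 1
= 12 - 1
= 11

11


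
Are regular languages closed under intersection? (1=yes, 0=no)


Regular languages are closed under all standard operations:
- Union: Yes (product construction)
- Intersection: Yes (product construction)
- Complement: Yes (swap accept/reject)
- Concatenation: Yes (NFA construction)
Operation: intersection -> Closed

1


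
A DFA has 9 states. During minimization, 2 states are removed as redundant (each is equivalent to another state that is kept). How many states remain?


Original DFA: 9 states
Redundant states removed: 2
Minimized states = original - removed
= 9 - 2
= 7

7


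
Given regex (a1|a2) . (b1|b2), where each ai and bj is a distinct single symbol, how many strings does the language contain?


First group: 2 alternatives
Second group: 2 alternatives
Concatenation: each choice from group 1 pairs with each from group 2
Total = 2 x 2 = 4

4


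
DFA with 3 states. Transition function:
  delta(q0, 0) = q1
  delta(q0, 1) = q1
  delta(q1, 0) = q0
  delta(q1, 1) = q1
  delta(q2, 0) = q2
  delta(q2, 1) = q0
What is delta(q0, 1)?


Looking up transition function:
delta(q0, 1) in the table
Row: q0, Column: 1
Result: q1

q1


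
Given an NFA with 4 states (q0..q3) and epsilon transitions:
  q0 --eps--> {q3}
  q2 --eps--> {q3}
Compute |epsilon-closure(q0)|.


Starting from q0
Initialize closure = {q0}
Follow epsilon from q0 -> add q3
Final closure: {q0, q3}
Size = 2

2


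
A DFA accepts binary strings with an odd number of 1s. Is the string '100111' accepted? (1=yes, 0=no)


DFA has 2 states: q_even (start, accept=no) and q_odd
Processing string '100111' character by character:
  Position 0: read '1', 1-count=1 -> q_odd
  Position 1: read '0', 1-count=1 -> q_odd (no change)
  Position 2: read '0', 1-count=1 -> q_odd (no change)
  Position 3: read '1', 1-count=2 -> q_even
  Position 4: read '1', 1-count=3 -> q_odd
  Position 5: read '1', 1-count=4 -> q_even
Final state: q_even, total 1s = 4 (even); the DFA requires an odd count -> reject

0


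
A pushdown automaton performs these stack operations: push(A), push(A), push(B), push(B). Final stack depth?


Tracing stack operations:
  push(A) -> stack = [A], depth=1
  push(A) -> stack = [A,A], depth=2
  push(B) -> stack = [A,A,B], depth=3
  push(B) -> stack = [A,A,B,B], depth=4
Final depth = 4

4


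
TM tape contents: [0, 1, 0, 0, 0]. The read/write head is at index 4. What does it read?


Tape: [0, 1, 0, 0, 0]
Positions: 0 1 2 3 4
Values:    0 1 0 0 0
Head at position 4
tape[4] = 0

0


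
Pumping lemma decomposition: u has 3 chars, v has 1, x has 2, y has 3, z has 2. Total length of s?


|s| = |u| + |v| + |x| + |y| + |z|
= 3 + 1 + 2 + 3 + 2
= 4 + 2 + 5
= 6 + 5
= 11

11


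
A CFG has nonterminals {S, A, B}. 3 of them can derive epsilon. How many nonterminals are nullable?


Nonterminals: {S, A, B}
A nonterminal is nullable if it can derive epsilon
Counting nullable nonterminals: 3
Total nullable = 3

3


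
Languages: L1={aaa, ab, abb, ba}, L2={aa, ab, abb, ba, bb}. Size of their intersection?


L1 = {aaa, ab, abb, ba}
L2 = {aa, ab, abb, ba, bb}
Checking each string in L1 against L2:
  'aaa': in L2? No
  'ab': in L2? Yes
  'abb': in L2? Yes
  'ba': in L2? Yes
Intersection = {ab, abb, ba}
|L1 ∩ L2| = 3

3


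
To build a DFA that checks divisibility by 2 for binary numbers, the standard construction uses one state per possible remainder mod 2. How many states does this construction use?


Divisibility by 2 is tracked via the remainder mod 2: 0, 1, ..., 1
The construction assigns one state to each remainder
Number of remainders = 2

2


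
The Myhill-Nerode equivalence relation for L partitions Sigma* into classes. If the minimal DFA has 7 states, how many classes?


Myhill-Nerode theorem:
Number of equivalence classes = number of states in minimal DFA
Minimal DFA states = 7
Therefore equivalence classes = 7

7


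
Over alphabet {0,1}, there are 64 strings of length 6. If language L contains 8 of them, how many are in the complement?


Alphabet: {0,1}
String length: 6
Total strings of length 6 = 2^6 = 64
Strings in L = 8
Complement = total - |L|
= 64 - 8
= 56

56


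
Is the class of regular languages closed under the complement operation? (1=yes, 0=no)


Regular languages are closed under:
- Union (DFA product construction)
- Intersection (DFA product construction)
- Complement (swap accept/reject states)
- Concatenation (NFA construction)
- Kleene star (NFA construction)
complement is in this list
Therefore: closed

1


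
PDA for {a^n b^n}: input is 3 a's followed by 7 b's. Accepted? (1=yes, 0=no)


Language requires equal numbers of a's and b's
PDA pushes for each 'a', pops for each 'b'
Number of a's = 3
Number of b's = 7
3 != 7 -> Reject

0


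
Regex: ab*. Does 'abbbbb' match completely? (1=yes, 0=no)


Pattern: ab*
String: 'abbbbb'
Pattern requires: exactly one 'a' followed by zero or more 'b's
First char is 'a' -> OK
Rest 'bbbbb': all b's? Yes
Result: 1

1


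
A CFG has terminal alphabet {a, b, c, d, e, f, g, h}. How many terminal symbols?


Terminal symbols: a, b, c, d, e, f, g, h
Counting each: a (#1), b (#2), c (#3), d (#4), e (#5), f (#6), g (#7), h (#8)
Total = 8

8


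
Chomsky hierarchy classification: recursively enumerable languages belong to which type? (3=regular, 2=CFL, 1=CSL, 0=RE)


Chomsky hierarchy levels:
  Type 3: Regular (DFA/NFA/regex)
  Type 2: Context-free (PDA)
  Type 1: Context-sensitive
  Type 0: Recursively enumerable (TM)
'recursively enumerable' corresponds to Type 0

0


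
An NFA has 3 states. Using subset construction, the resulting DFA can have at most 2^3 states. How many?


NFA has 3 states
Subset construction: each DFA state = subset of NFA states
Maximum subsets = 2^3
2^3 = 8

8


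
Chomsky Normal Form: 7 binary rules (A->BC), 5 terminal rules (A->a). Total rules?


CNF allows two rule forms:
  A -> BC (binary): 7 rules
  A -> a (terminal): 5 rules
Total = 7 + 5 = 12

12


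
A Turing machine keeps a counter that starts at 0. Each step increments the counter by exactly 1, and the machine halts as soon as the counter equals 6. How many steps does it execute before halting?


Counter starts at 0. Counting sequence:
  Step 1: counter = 1
  Step 2: counter = 2
  Step 3: counter = 3
  Step 4: counter = 4
  Step 5: counter = 5
  Step 6: counter = 6
Counter reached 6 -> halt
Total steps = 6

6


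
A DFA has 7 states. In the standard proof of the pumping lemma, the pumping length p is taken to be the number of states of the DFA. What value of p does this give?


Pumping lemma for regular languages (standard proof):
Take p = |Q|, the number of DFA states.
Any string of length >= |Q| passes through |Q|+1 states while reading its first |Q| symbols,
so by pigeonhole some state repeats, giving the loop that can be pumped.
Here |Q| = 7
Therefore the proof uses p = 7

7


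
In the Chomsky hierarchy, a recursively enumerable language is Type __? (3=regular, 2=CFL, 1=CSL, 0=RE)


Chomsky hierarchy levels:
  Type 3: Regular (DFA/NFA/regex)
  Type 2: Context-free (PDA)
  Type 1: Context-sensitive
  Type 0: Recursively enumerable (TM)
'recursively enumerable' corresponds to Type 0

0


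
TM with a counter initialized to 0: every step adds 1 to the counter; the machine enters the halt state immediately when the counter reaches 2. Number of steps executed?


Counter starts at 0. Counting sequence:
  Step 1: counter = 1
  Step 2: counter = 2
Counter reached 2 -> halt
Total steps = 2

2


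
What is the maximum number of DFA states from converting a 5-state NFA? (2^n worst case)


NFA has 5 states
Subset construction: each DFA state = subset of NFA states
Maximum subsets = 2^5
2^5 = 32

32


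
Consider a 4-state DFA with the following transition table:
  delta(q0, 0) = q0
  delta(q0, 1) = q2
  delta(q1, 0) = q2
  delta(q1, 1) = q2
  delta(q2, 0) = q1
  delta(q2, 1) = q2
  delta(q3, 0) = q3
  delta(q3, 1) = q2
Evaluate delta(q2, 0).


Looking up transition function:
delta(q2, 0) in the table
Row: q2, Column: 0
Result: q1

q1


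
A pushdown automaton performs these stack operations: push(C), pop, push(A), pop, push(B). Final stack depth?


Tracing stack operations:
  push(C) -> stack = [C], depth=1
  pop -> removed C, stack = [], depth=0
  push(A) -> stack = [A], depth=1
  pop -> removed A, stack = [], depth=0
  push(B) -> stack = [B], depth=1
Final depth = 1

1


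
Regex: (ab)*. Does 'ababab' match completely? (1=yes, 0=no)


Pattern: (ab)*
String: 'ababab'
Pattern requires: zero or more repetitions of 'ab'
Pairs: ['ab', 'ab', 'ab']
All pairs are 'ab'? Yes
Result: 1

1


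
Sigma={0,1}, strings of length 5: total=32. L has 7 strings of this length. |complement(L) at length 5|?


Alphabet: {0,1}
String length: 5
Total strings of length 5 = 2^5 = 32
Strings in L = 7
Complement = total - |L|
= 32 - 7
= 25

25


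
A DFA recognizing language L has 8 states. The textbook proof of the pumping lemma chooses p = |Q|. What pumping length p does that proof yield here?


Pumping lemma for regular languages (standard proof):
Take p = |Q|, the number of DFA states.
Any string of length >= |Q| passes through |Q|+1 states while reading its first |Q| symbols,
so by pigeonhole some state repeats, giving the loop that can be pumped.
Here |Q| = 8
Therefore the proof uses p = 8

8


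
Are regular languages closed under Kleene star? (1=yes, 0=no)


Regular languages are closed under:
- Union (DFA product construction)
- Intersection (DFA product construction)
- Complement (swap accept/reject states)
- Concatenation (NFA construction)
- Kleene star (NFA construction)
Kleene star is in this list
Therefore: closed

1


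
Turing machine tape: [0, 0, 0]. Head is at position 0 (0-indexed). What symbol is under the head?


Tape: [0, 0, 0]
Positions: 0 1 2
Values:    0 0 0
Head at position 0
tape[0] = 0

0


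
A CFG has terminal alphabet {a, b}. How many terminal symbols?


Terminal symbols: a, b
Counting each: a (#1), b (#2)
Total = 2

2


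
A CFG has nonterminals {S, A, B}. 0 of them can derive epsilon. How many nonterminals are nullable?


Nonterminals: {S, A, B}
A nonterminal is nullable if it can derive epsilon
Counting nullable nonterminals: 0
Total nullable = 0

0


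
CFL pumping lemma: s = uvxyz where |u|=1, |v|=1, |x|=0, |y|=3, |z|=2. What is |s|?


|s| = |u| + |v| + |x| + |y| + |z|
= 1 + 1 + 0 + 3 + 2
= 2 + 0 + 5
= 2 + 5
= 7

7


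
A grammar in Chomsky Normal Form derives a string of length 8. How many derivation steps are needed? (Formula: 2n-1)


Chomsky Normal Form derivation:
String length n = 8
Each step either:
  - Splits a nonterminal into two (n-1 such steps)
  - Converts a nonterminal to terminal (n such steps)
Total = (n-1) + n = 2n - 1
= 2(8) - 1
= 16 - 1
= 15

15


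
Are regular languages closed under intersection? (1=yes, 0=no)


Regular languages are closed under all standard operations:
- Union: Yes (product construction)
- Intersection: Yes (product construction)
- Complement: Yes (swap accept/reject)
- Concatenation: Yes (NFA construction)
Operation: intersection -> Closed

1


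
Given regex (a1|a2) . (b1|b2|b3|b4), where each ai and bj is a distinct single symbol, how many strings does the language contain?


First group: 2 alternatives
Second group: 4 alternatives
Concatenation: each choice from group 1 pairs with each from group 2
Total = 2 x 4 = 8

8


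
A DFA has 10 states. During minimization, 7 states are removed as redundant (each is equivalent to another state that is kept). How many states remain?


Original DFA: 10 states
Redundant states removed: 7
Minimized states = original - removed
= 10 - 7
= 3

3


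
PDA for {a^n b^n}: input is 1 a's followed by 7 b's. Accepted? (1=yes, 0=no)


Language requires equal numbers of a's and b's
PDA pushes for each 'a', pops for each 'b'
Number of a's = 1
Number of b's = 7
1 != 7 -> Reject

0


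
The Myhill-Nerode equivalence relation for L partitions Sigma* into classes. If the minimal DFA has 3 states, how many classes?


Myhill-Nerode theorem:
Number of equivalence classes = number of states in minimal DFA
Minimal DFA states = 3
Therefore equivalence classes = 3

3


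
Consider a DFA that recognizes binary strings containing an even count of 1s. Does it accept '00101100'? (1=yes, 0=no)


DFA has 2 states: q_even (start, accept=yes) and q_odd
Processing string '00101100' character by character:
  Position 0: read '0', 1-count=0 -> q_even (no change)
  Position 1: read '0', 1-count=0 -> q_even (no change)
  Position 2: read '1', 1-count=1 -> q_odd
  Position 3: read '0', 1-count=1 -> q_odd (no change)
  Position 4: read '1', 1-count=2 -> q_even
  Position 5: read '1', 1-count=3 -> q_odd
  Position 6: read '0', 1-count=3 -> q_odd (no change)
  Position 7: read '0', 1-count=3 -> q_odd (no change)
Final state: q_odd, total 1s = 3 (odd); the DFA requires an even count -> reject

0


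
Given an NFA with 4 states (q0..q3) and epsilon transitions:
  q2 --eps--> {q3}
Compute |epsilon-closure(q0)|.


Starting from q0
Initialize closure = {q0}
q0 has no outgoing epsilon transitions -> nothing to add
Final closure: {q0}
Size = 1

1


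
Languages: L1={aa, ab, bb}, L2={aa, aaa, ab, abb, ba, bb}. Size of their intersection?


L1 = {aa, ab, bb}
L2 = {aa, aaa, ab, abb, ba, bb}
Checking each string in L1 against L2:
  'aa': in L2? Yes
  'ab': in L2? Yes
  'bb': in L2? Yes
Intersection = {aa, ab, bb}
|L1 ∩ L2| = 3

3


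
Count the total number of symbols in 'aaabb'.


String: 'aaabb'
Counting characters:
  'a' appears 3 time(s)
  'b' appears 2 time(s)
Total length = 3 + 2 = 5

5


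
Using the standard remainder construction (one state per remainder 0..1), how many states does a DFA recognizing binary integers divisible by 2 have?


Divisibility by 2 is tracked via the remainder mod 2: 0, 1, ..., 1
The construction assigns one state to each remainder
Number of remainders = 2

2


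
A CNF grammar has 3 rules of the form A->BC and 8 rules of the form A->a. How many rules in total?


CNF allows two rule forms:
  A -> BC (binary): 3 rules
  A -> a (terminal): 8 rules
Total = 3 + 8 = 11

11


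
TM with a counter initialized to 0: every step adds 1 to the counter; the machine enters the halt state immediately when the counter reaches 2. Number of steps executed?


Counter starts at 0. Counting sequence:
  Step 1: counter = 1
  Step 2: counter = 2
Counter reached 2 -> halt
Total steps = 2

2


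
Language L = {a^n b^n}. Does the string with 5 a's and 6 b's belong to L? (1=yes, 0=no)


Language requires equal numbers of a's and b's
PDA pushes for each 'a', pops for each 'b'
Number of a's = 5
Number of b's = 6
5 != 6 -> Reject

0


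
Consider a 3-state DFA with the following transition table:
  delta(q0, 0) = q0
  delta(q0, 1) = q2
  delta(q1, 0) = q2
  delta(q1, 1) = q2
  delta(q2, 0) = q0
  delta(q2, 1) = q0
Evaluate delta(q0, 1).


Looking up transition function:
delta(q0, 1) in the table
Row: q0, Column: 1
Result: q2

q2


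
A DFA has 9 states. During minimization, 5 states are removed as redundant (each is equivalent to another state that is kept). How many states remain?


Original DFA: 9 states
Redundant states removed: 5
Minimized states = original - removed
= 9 - 5
= 4

4


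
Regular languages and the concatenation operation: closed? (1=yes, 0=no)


Regular languages are closed under all standard operations:
- Union: Yes (product construction)
- Intersection: Yes (product construction)
- Complement: Yes (swap accept/reject)
- Concatenation: Yes (NFA construction)
Operation: concatenation -> Closed

1


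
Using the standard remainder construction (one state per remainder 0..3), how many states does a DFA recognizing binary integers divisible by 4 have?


Divisibility by 4 is tracked via the remainder mod 4: 0, 1, ..., 3
The construction assigns one state to each remainder
Number of remainders = 4

4


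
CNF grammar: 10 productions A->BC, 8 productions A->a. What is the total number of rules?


CNF allows two rule forms:
  A -> BC (binary): 10 rules
  A -> a (terminal): 8 rules
Total = 10 + 8 = 18

18


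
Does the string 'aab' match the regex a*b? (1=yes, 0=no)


Pattern: a*b
String: 'aab'
Pattern requires: zero or more 'a's followed by exactly one 'b'
Found 2 leading 'a's
Remaining: 'b'
Remaining is exactly 'b' -> match
Result: 1

1


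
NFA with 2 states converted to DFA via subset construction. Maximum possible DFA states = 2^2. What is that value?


NFA has 2 states
Subset construction: each DFA state = subset of NFA states
Maximum subsets = 2^2
2^2 = 4

4


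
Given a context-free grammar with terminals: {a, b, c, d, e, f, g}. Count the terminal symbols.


Terminal symbols: a, b, c, d, e, f, g
Counting each: a (#1), b (#2), c (#3), d (#4), e (#5), f (#6), g (#7)
Total = 7

7


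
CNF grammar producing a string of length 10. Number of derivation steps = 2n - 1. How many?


Chomsky Normal Form derivation:
String length n = 10
Each step either:
  - Splits a nonterminal into two (n-1 such steps)
  - Converts a nonterminal to terminal (n such steps)
Total = (n-1) + n = 2n - 1
= 2(10) - 1
= 20 - 1
= 19

19


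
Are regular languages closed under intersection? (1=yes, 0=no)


Regular languages are closed under:
- Union (DFA product construction)
- Intersection (DFA product construction)
- Complement (swap accept/reject states)
- Concatenation (NFA construction)
- Kleene star (NFA construction)
intersection is in this list
Therefore: closed

1


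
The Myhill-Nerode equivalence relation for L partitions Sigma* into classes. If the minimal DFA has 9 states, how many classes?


Myhill-Nerode theorem:
Number of equivalence classes = number of states in minimal DFA
Minimal DFA states = 9
Therefore equivalence classes = 9

9


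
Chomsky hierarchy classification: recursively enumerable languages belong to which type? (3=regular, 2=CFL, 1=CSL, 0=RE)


Chomsky hierarchy levels:
  Type 3: Regular (DFA/NFA/regex)
  Type 2: Context-free (PDA)
  Type 1: Context-sensitive
  Type 0: Recursively enumerable (TM)
'recursively enumerable' corresponds to Type 0

0


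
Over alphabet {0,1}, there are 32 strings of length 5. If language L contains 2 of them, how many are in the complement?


Alphabet: {0,1}
String length: 5
Total strings of length 5 = 2^5 = 32
Strings in L = 2
Complement = total - |L|
= 32 - 2
= 30

30


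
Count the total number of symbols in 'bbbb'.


String: 'bbbb'
Counting characters:
  'b' appears 4 time(s)
Total length = 0 + 4 = 4

4


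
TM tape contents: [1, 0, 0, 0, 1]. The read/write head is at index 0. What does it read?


Tape: [1, 0, 0, 0, 1]
Positions: 0 1 2 3 4
Values:    1 0 0 0 1
Head at position 0
tape[0] = 1

1


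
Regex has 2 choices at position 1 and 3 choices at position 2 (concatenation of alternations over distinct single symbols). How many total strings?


First group: 2 alternatives
Second group: 3 alternatives
Concatenation: each choice from group 1 pairs with each from group 2
Total = 2 x 3 = 6

6


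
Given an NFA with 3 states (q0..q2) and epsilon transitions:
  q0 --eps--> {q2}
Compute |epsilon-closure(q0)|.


Starting from q0
Initialize closure = {q0}
Follow epsilon from q0 -> add q2
Final closure: {q0, q2}
Size = 2

2


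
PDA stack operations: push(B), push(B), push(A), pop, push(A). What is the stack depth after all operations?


Tracing stack operations:
  push(B) -> stack = [B], depth=1
  push(B) -> stack = [B,B], depth=2
  push(A) -> stack = [B,B,A], depth=3
  pop -> removed A, stack = [B,B], depth=2
  push(A) -> stack = [B,B,A], depth=3
Final depth = 3

3


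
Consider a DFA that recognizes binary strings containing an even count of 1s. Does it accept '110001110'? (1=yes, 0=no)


DFA has 2 states: q_even (start, accept=yes) and q_odd
Processing string '110001110' character by character:
  Position 0: read '1', 1-count=1 -> q_odd
  Position 1: read '1', 1-count=2 -> q_even
  Position 2: read '0', 1-count=2 -> q_even (no change)
  Position 3: read '0', 1-count=2 -> q_even (no change)
  Position 4: read '0', 1-count=2 -> q_even (no change)
  Position 5: read '1', 1-count=3 -> q_odd
  Position 6: read '1', 1-count=4 -> q_even
  Position 7: read '1', 1-count=5 -> q_odd
  Position 8: read '0', 1-count=5 -> q_odd (no change)
Final state: q_odd, total 1s = 5 (odd); the DFA requires an even count -> reject

0


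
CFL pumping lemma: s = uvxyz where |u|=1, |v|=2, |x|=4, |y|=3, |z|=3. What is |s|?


|s| = |u| + |v| + |x| + |y| + |z|
= 1 + 2 + 4 + 3 + 3
= 3 + 4 + 6
= 7 + 6
= 13

13


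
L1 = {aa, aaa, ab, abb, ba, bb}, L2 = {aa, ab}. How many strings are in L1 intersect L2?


L1 = {aa, aaa, ab, abb, ba, bb}
L2 = {aa, ab}
Checking each string in L1 against L2:
  'aa': in L2? Yes
  'aaa': in L2? No
  'ab': in L2? Yes
  'abb': in L2? No
  'ba': in L2? No
  'bb': in L2? No
Intersection = {aa, ab}
|L1 ∩ L2| = 2

2


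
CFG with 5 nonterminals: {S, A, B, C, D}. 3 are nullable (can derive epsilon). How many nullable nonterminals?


Nonterminals: {S, A, B, C, D}
A nonterminal is nullable if it can derive epsilon
Counting nullable nonterminals: 3
Total nullable = 3

3


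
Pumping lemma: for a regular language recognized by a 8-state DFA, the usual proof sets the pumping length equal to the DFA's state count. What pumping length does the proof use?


Pumping lemma for regular languages (standard proof):
Take p = |Q|, the number of DFA states.
Any string of length >= |Q| passes through |Q|+1 states while reading its first |Q| symbols,
so by pigeonhole some state repeats, giving the loop that can be pumped.
Here |Q| = 8
Therefore the proof uses p = 8

8


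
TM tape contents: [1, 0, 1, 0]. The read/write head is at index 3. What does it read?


Tape: [1, 0, 1, 0]
Positions: 0 1 2 3
Values:    1 0 1 0
Head at position 3
tape[3] = 0

0


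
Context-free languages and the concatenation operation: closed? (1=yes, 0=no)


CFL closure properties:
  Closed under: union, concatenation, Kleene star
  NOT closed under: intersection, complement
Operation 'concatenation' is in closed list -> Yes (closed)

1


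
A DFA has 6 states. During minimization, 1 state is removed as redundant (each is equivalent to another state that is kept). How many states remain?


Original DFA: 6 states
Redundant states removed: 1
Minimized states = original - removed
= 6 - 1
= 5

5


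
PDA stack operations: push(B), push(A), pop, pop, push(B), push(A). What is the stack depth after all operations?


Tracing stack operations:
  push(B) -> stack = [B], depth=1
  push(A) -> stack = [B,A], depth=2
  pop -> removed A, stack = [B], depth=1
  pop -> removed B, stack = [], depth=0
  push(B) -> stack = [B], depth=1
  push(A) -> stack = [B,A], depth=2
Final depth = 2

2


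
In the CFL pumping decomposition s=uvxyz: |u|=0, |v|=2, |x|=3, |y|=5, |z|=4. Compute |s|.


|s| = |u| + |v| + |x| + |y| + |z|
= 0 + 2 + 3 + 5 + 4
= 2 + 3 + 9
= 5 + 9
= 14

14


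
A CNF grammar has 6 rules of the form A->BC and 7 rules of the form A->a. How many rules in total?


CNF allows two rule forms:
  A -> BC (binary): 6 rules
  A -> a (terminal): 7 rules
Total = 6 + 7 = 13

13


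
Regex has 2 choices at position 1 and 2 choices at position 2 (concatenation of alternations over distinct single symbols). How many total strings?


First group: 2 alternatives
Second group: 2 alternatives
Concatenation: each choice from group 1 pairs with each from group 2
Total = 2 x 2 = 4

4


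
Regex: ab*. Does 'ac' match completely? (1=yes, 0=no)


Pattern: ab*
String: 'ac'
Pattern requires: exactly one 'a' followed by zero or more 'b's
First char is 'a' -> OK
Rest 'c': all b's? No
Result: 0

0


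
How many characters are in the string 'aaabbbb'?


String: 'aaabbbb'
Counting characters:
  'a' appears 3 time(s)
  'b' appears 4 time(s)
Total length = 3 + 4 = 7

7


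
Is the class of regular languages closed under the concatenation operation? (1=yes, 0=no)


Regular languages are closed under:
- Union (DFA product construction)
- Intersection (DFA product construction)
- Complement (swap accept/reject states)
- Concatenation (NFA construction)
- Kleene star (NFA construction)
concatenation is in this list
Therefore: closed

1


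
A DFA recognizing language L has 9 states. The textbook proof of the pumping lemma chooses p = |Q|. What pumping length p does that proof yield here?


Pumping lemma for regular languages (standard proof):
Take p = |Q|, the number of DFA states.
Any string of length >= |Q| passes through |Q|+1 states while reading its first |Q| symbols,
so by pigeonhole some state repeats, giving the loop that can be pumped.
Here |Q| = 9
Therefore the proof uses p = 9

9


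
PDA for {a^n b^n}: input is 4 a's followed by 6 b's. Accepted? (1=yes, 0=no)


Language requires equal numbers of a's and b's
PDA pushes for each 'a', pops for each 'b'
Number of a's = 4
Number of b's = 6
4 != 6 -> Reject

0


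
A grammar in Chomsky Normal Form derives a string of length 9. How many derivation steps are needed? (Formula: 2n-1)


Chomsky Normal Form derivation:
String length n = 9
Each step either:
  - Splits a nonterminal into two (n-1 such steps)
  - Converts a nonterminal to terminal (n such steps)
Total = (n-1) + n = 2n - 1
= 2(9) - 1
= 18 - 1
= 17

17


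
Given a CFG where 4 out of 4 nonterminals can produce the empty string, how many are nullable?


Nonterminals: {S, A, B, C}
A nonterminal is nullable if it can derive epsilon
Counting nullable nonterminals: 4
Total nullable = 4

4


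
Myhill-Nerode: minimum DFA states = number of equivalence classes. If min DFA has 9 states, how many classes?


Myhill-Nerode theorem:
Number of equivalence classes = number of states in minimal DFA
Minimal DFA states = 9
Therefore equivalence classes = 9

9


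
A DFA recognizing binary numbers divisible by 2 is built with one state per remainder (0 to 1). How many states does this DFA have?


Divisibility by 2 is tracked via the remainder mod 2: 0, 1, ..., 1
The construction assigns one state to each remainder
Number of remainders = 2

2


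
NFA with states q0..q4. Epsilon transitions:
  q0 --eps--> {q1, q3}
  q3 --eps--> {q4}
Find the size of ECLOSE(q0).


Starting from q0
Initialize closure = {q0}
Follow epsilon from q0 -> add q1
Follow epsilon from q0 -> add q3
Follow epsilon from q3 -> add q4
Final closure: {q0, q1, q3, q4}
Size = 4

4


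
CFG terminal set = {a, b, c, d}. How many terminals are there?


Terminal symbols: a, b, c, d
Counting each: a (#1), b (#2), c (#3), d (#4)
Total = 4

4


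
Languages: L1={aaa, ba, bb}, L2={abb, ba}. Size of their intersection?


L1 = {aaa, ba, bb}
L2 = {abb, ba}
Checking each string in L1 against L2:
  'aaa': in L2? No
  'ba': in L2? Yes
  'bb': in L2? No
Intersection = {ba}
|L1 ∩ L2| = 1

1


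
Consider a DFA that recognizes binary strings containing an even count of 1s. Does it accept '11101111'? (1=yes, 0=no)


DFA has 2 states: q_even (start, accept=yes) and q_odd
Processing string '11101111' character by character:
  Position 0: read '1', 1-count=1 -> q_odd
  Position 1: read '1', 1-count=2 -> q_even
  Position 2: read '1', 1-count=3 -> q_odd
  Position 3: read '0', 1-count=3 -> q_odd (no change)
  Position 4: read '1', 1-count=4 -> q_even
  Position 5: read '1', 1-count=5 -> q_odd
  Position 6: read '1', 1-count=6 -> q_even
  Position 7: read '1', 1-count=7 -> q_odd
Final state: q_odd, total 1s = 7 (odd); the DFA requires an even count -> reject

0


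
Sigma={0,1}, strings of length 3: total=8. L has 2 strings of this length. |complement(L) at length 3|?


Alphabet: {0,1}
String length: 3
Total strings of length 3 = 2^3 = 8
Strings in L = 2
Complement = total - |L|
= 8 - 2
= 6

6


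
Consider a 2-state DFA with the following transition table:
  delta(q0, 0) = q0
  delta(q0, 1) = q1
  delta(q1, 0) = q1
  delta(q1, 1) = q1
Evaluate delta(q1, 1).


Looking up transition function:
delta(q1, 1) in the table
Row: q1, Column: 1
Result: q1

q1


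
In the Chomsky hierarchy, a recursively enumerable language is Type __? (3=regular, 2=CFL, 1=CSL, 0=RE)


Chomsky hierarchy levels:
  Type 3: Regular (DFA/NFA/regex)
  Type 2: Context-free (PDA)
  Type 1: Context-sensitive
  Type 0: Recursively enumerable (TM)
'recursively enumerable' corresponds to Type 0

0


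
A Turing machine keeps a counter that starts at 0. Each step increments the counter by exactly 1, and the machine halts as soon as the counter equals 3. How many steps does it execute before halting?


Counter starts at 0. Counting sequence:
  Step 1: counter = 1
  Step 2: counter = 2
  Step 3: counter = 3
Counter reached 3 -> halt
Total steps = 3

3


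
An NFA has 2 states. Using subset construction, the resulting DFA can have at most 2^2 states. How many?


NFA has 2 states
Subset construction: each DFA state = subset of NFA states
Maximum subsets = 2^2
2^2 = 4

4


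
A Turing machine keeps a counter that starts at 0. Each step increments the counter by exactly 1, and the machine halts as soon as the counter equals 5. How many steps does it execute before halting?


Counter starts at 0. Counting sequence:
  Step 1: counter = 1
  Step 2: counter = 2
  Step 3: counter = 3
  Step 4: counter = 4
  Step 5: counter = 5
Counter reached 5 -> halt
Total steps = 5

5


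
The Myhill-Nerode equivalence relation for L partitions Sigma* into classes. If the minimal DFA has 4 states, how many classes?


Myhill-Nerode theorem:
Number of equivalence classes = number of states in minimal DFA
Minimal DFA states = 4
Therefore equivalence classes = 4

4


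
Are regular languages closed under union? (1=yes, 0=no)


Regular languages are closed under:
- Union (DFA product construction)
- Intersection (DFA product construction)
- Complement (swap accept/reject states)
- Concatenation (NFA construction)
- Kleene star (NFA construction)
union is in this list
Therefore: closed

1
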